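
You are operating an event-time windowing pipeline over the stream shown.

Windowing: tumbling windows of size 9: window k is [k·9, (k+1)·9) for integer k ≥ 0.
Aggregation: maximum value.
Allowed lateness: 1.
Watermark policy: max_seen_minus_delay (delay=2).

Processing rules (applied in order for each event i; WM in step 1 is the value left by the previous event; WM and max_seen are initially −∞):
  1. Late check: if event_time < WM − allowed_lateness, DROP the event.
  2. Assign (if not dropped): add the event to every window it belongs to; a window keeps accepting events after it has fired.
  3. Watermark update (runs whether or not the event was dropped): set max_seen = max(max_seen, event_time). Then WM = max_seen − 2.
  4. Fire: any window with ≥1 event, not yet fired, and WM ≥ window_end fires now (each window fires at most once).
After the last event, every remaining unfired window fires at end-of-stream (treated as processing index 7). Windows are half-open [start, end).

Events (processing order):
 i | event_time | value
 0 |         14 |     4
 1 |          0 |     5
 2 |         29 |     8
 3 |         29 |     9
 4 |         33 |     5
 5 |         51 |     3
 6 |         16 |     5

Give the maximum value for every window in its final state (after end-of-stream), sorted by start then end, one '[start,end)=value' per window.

i=0 t=14 v=4: → [9,18); WM=12
i=1 t=0 v=5: DROP (t<12-1); WM=12
i=2 t=29 v=8: → [27,36); WM=27; [9,18) fires=4
i=3 t=29 v=9: → [27,36); WM=27
i=4 t=33 v=5: → [27,36); WM=31
i=5 t=51 v=3: → [45,54); WM=49; [27,36) fires=9
i=6 t=16 v=5: DROP (t<49-1); WM=49

[9,18)=4 [27,36)=9 [45,54)=3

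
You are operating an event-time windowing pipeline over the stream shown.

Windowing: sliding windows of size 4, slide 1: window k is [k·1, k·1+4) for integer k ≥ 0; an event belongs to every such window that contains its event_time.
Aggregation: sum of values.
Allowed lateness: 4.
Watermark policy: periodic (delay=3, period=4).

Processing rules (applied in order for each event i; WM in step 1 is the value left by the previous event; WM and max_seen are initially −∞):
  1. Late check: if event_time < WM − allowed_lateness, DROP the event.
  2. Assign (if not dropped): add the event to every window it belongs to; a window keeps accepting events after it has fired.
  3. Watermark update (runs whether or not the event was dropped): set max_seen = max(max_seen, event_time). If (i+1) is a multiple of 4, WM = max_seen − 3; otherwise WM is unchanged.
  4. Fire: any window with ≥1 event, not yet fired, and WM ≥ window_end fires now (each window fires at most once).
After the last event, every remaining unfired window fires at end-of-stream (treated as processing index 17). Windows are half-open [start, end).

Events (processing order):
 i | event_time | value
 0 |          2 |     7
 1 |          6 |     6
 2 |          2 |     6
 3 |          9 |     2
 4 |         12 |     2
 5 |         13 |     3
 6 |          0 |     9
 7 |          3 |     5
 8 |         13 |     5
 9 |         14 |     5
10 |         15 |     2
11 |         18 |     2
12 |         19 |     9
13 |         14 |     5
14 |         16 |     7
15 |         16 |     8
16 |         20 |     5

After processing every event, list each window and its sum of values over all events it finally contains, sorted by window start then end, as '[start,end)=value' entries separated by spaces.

[0,4)=18 [1,5)=18 [2,6)=18 [3,7)=11 [4,8)=6 [5,9)=6 [6,10)=8 [7,11)=2 [8,12)=2 [9,13)=4 [10,14)=10 [11,15)=20 [12,16)=22 [13,17)=35 [14,18)=27 [15,19)=19 [16,20)=26 [17,21)=16 [18,22)=16 [19,23)=14 [20,24)=5

i=0 t=2 v=7: → [2,6),[1,5),[0,4); WM=−∞
i=1 t=6 v=6: → [6,10),[5,9),[4,8),[3,7); WM=−∞
i=2 t=2 v=6: → [2,6),[1,5),[0,4); WM=−∞
i=3 t=9 v=2: → [9,13),[8,12),[7,11),[6,10); WM=6; [0,4) fires=13 [1,5) fires=13 [2,6) fires=13
i=4 t=12 v=2: → [12,16),[11,15),[10,14),[9,13); WM=6
i=5 t=13 v=3: → [13,17),[12,16),[11,15),[10,14); WM=6
i=6 t=0 v=9: DROP (t<6-4); WM=6
i=7 t=3 v=5: → [3,7),[2,6),[1,5),[0,4); WM=10; [3,7) fires=11 [4,8) fires=6 [5,9) fires=6 [6,10) fires=8
i=8 t=13 v=5: → [13,17),[12,16),[11,15),[10,14); WM=10
i=9 t=14 v=5: → [14,18),[13,17),[12,16),[11,15); WM=10
i=10 t=15 v=2: → [15,19),[14,18),[13,17),[12,16); WM=10
i=11 t=18 v=2: → [18,22),[17,21),[16,20),[15,19); WM=15; [7,11) fires=2 [8,12) fires=2 [9,13) fires=4 [10,14) fires=10 [11,15) fires=15
i=12 t=19 v=9: → [19,23),[18,22),[17,21),[16,20); WM=15
i=13 t=14 v=5: → [14,18),[13,17),[12,16),[11,15); WM=15
i=14 t=16 v=7: → [16,20),[15,19),[14,18),[13,17); WM=15
i=15 t=16 v=8: → [16,20),[15,19),[14,18),[13,17); WM=16; [12,16) fires=22
i=16 t=20 v=5: → [20,24),[19,23),[18,22),[17,21); WM=16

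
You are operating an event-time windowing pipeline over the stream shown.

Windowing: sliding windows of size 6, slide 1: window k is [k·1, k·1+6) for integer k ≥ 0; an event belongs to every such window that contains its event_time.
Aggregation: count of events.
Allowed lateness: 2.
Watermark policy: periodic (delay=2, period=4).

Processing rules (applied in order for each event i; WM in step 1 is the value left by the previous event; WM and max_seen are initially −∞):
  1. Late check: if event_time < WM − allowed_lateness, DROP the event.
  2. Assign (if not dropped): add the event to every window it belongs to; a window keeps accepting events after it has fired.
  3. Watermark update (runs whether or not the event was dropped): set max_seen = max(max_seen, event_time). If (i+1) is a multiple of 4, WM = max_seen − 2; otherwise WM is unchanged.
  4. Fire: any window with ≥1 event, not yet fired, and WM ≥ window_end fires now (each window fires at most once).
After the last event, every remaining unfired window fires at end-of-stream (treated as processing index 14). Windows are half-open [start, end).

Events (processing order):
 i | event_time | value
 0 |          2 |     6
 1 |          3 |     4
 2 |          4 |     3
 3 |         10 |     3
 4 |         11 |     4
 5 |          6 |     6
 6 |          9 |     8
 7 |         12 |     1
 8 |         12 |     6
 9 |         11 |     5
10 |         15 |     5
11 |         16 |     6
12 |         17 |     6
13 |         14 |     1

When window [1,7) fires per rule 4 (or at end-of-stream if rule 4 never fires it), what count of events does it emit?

i=0 t=2 v=6: → [2,8),[1,7),[0,6); WM=−∞
i=1 t=3 v=4: → [3,9),[2,8),[1,7),[0,6); WM=−∞
i=2 t=4 v=3: → [4,10),[3,9),[2,8),[1,7),[0,6); WM=−∞
i=3 t=10 v=3: → [10,16),[9,15),[8,14),[7,13),[6,12),[5,11); WM=8; [0,6) fires=3 [1,7) fires=3 [2,8) fires=3
i=4 t=11 v=4: → [11,17),[10,16),[9,15),[8,14),[7,13),[6,12); WM=8
i=5 t=6 v=6: → [6,12),[5,11),[4,10),[3,9),[2,8),[1,7); WM=8
i=6 t=9 v=8: → [9,15),[8,14),[7,13),[6,12),[5,11),[4,10); WM=8
i=7 t=12 v=1: → [12,18),[11,17),[10,16),[9,15),[8,14),[7,13); WM=10; [3,9) fires=3 [4,10) fires=3
i=8 t=12 v=6: → [12,18),[11,17),[10,16),[9,15),[8,14),[7,13); WM=10
i=9 t=11 v=5: → [11,17),[10,16),[9,15),[8,14),[7,13),[6,12); WM=10
i=10 t=15 v=5: → [15,21),[14,20),[13,19),[12,18),[11,17),[10,16); WM=10
i=11 t=16 v=6: → [16,22),[15,21),[14,20),[13,19),[12,18),[11,17); WM=14; [5,11) fires=3 [6,12) fires=5 [7,13) fires=6 [8,14) fires=6
i=12 t=17 v=6: → [17,23),[16,22),[15,21),[14,20),[13,19),[12,18); WM=14
i=13 t=14 v=1: → [14,20),[13,19),[12,18),[11,17),[10,16),[9,15); WM=14

3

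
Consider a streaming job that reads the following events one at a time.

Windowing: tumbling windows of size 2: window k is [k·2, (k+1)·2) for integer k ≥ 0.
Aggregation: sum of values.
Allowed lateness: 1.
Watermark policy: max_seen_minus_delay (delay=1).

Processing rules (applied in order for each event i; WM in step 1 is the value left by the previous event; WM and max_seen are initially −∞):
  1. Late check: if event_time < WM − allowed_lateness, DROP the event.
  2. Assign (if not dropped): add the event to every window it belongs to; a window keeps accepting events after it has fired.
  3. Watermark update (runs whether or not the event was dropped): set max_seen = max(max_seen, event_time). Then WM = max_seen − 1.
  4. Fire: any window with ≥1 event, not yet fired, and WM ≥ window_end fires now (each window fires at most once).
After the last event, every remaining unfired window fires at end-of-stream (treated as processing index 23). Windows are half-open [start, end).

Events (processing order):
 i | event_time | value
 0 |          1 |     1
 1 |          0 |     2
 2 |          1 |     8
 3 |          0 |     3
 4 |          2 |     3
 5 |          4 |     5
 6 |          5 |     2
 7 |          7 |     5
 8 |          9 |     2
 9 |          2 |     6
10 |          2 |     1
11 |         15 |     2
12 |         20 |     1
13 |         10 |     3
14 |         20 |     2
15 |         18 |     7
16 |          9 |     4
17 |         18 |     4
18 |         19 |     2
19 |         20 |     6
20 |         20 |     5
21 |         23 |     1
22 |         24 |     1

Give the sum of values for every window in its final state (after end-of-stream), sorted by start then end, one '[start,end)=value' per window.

i=0 t=1 v=1: → [0,2); WM=0
i=1 t=0 v=2: → [0,2); WM=0
i=2 t=1 v=8: → [0,2); WM=0
i=3 t=0 v=3: → [0,2); WM=0
i=4 t=2 v=3: → [2,4); WM=1
i=5 t=4 v=5: → [4,6); WM=3; [0,2) fires=14
i=6 t=5 v=2: → [4,6); WM=4; [2,4) fires=3
i=7 t=7 v=5: → [6,8); WM=6; [4,6) fires=7
i=8 t=9 v=2: → [8,10); WM=8; [6,8) fires=5
i=9 t=2 v=6: DROP (t<8-1); WM=8
i=10 t=2 v=1: DROP (t<8-1); WM=8
i=11 t=15 v=2: → [14,16); WM=14; [8,10) fires=2
i=12 t=20 v=1: → [20,22); WM=19; [14,16) fires=2
i=13 t=10 v=3: DROP (t<19-1); WM=19
i=14 t=20 v=2: → [20,22); WM=19
i=15 t=18 v=7: → [18,20); WM=19
i=16 t=9 v=4: DROP (t<19-1); WM=19
i=17 t=18 v=4: → [18,20); WM=19
i=18 t=19 v=2: → [18,20); WM=19
i=19 t=20 v=6: → [20,22); WM=19
i=20 t=20 v=5: → [20,22); WM=19
i=21 t=23 v=1: → [22,24); WM=22; [18,20) fires=13 [20,22) fires=14
i=22 t=24 v=1: → [24,26); WM=23

[0,2)=14 [2,4)=3 [4,6)=7 [6,8)=5 [8,10)=2 [14,16)=2 [18,20)=13 [20,22)=14 [22,24)=1 [24,26)=1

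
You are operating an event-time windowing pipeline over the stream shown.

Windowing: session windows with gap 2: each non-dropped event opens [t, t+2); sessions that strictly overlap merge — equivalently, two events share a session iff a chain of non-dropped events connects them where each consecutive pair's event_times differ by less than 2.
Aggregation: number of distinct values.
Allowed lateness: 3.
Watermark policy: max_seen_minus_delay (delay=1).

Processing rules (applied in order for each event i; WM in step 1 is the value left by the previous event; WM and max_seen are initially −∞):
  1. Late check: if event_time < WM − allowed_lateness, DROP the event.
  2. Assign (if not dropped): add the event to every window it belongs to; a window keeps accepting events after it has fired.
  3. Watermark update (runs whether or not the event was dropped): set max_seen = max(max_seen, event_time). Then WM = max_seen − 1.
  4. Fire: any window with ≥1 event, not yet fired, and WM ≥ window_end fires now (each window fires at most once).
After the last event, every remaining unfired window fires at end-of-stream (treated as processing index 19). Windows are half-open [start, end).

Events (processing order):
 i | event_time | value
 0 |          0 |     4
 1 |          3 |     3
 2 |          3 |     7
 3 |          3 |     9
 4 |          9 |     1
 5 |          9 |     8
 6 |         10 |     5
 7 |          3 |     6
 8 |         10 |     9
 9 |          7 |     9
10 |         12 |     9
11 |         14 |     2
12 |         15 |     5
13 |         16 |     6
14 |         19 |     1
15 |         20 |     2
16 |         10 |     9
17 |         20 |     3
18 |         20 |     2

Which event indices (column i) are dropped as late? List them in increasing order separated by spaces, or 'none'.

7 16

i=0 t=0 v=4: → [0,2); WM=-1
i=1 t=3 v=3: → [3,5); WM=2
i=2 t=3 v=7: → [3,5); WM=2
i=3 t=3 v=9: → [3,5); WM=2
i=4 t=9 v=1: → [9,11); WM=8
i=5 t=9 v=8: → [9,11); WM=8
i=6 t=10 v=5: → [9,12); WM=9
i=7 t=3 v=6: DROP (t<9-3); WM=9
i=8 t=10 v=9: → [9,12); WM=9
i=9 t=7 v=9: → [7,9); WM=9
i=10 t=12 v=9: → [12,14); WM=11
i=11 t=14 v=2: → [14,16); WM=13
i=12 t=15 v=5: → [14,17); WM=14
i=13 t=16 v=6: → [14,18); WM=15
i=14 t=19 v=1: → [19,21); WM=18
i=15 t=20 v=2: → [19,22); WM=19
i=16 t=10 v=9: DROP (t<19-3); WM=19
i=17 t=20 v=3: → [19,22); WM=19
i=18 t=20 v=2: → [19,22); WM=19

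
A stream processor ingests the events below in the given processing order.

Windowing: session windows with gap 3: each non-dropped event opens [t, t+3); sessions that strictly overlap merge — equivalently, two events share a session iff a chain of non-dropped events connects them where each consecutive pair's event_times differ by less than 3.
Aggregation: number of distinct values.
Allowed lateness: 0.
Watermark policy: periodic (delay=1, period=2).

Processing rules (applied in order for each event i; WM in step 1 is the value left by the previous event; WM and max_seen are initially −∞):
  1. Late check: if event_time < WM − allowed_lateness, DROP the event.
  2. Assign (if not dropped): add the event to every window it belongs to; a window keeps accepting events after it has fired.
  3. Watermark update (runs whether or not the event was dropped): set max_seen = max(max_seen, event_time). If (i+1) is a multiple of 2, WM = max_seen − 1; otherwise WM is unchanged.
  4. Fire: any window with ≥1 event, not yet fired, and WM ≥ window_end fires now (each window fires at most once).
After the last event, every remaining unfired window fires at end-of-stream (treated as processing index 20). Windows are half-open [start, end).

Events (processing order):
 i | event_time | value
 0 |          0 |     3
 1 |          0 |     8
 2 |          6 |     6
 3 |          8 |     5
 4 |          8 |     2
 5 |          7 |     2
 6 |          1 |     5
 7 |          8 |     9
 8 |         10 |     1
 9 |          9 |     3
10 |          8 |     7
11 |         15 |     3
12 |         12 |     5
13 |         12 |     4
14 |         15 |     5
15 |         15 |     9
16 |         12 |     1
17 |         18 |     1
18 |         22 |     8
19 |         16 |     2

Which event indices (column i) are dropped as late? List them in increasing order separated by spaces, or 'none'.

i=0 t=0 v=3: → [0,3); WM=−∞
i=1 t=0 v=8: → [0,3); WM=-1
i=2 t=6 v=6: → [6,9); WM=-1
i=3 t=8 v=5: → [6,11); WM=7
i=4 t=8 v=2: → [6,11); WM=7
i=5 t=7 v=2: → [6,11); WM=7
i=6 t=1 v=5: DROP (t<7-0); WM=7
i=7 t=8 v=9: → [6,11); WM=7
i=8 t=10 v=1: → [6,13); WM=7
i=9 t=9 v=3: → [6,13); WM=9
i=10 t=8 v=7: DROP (t<9-0); WM=9
i=11 t=15 v=3: → [15,18); WM=14
i=12 t=12 v=5: DROP (t<14-0); WM=14
i=13 t=12 v=4: DROP (t<14-0); WM=14
i=14 t=15 v=5: → [15,18); WM=14
i=15 t=15 v=9: → [15,18); WM=14
i=16 t=12 v=1: DROP (t<14-0); WM=14
i=17 t=18 v=1: → [18,21); WM=17
i=18 t=22 v=8: → [22,25); WM=17
i=19 t=16 v=2: DROP (t<17-0); WM=21

6 10 12 13 16 19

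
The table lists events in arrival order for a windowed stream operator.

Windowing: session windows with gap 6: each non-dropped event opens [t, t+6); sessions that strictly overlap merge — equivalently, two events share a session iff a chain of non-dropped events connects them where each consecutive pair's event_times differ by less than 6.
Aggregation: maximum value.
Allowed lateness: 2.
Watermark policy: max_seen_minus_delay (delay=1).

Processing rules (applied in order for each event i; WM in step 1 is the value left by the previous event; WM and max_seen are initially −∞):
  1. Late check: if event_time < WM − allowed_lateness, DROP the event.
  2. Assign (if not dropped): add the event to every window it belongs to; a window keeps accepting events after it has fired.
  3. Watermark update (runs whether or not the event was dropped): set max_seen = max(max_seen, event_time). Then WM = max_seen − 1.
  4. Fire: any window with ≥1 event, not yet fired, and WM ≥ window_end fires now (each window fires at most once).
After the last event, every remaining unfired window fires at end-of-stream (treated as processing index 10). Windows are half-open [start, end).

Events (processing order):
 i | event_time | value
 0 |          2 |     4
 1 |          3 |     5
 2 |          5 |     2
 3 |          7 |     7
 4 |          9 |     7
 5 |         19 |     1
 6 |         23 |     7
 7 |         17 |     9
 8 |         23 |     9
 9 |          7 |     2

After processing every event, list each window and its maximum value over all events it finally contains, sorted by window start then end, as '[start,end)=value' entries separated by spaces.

[2,15)=7 [19,29)=9

i=0 t=2 v=4: → [2,8); WM=1
i=1 t=3 v=5: → [2,9); WM=2
i=2 t=5 v=2: → [2,11); WM=4
i=3 t=7 v=7: → [2,13); WM=6
i=4 t=9 v=7: → [2,15); WM=8
i=5 t=19 v=1: → [19,25); WM=18
i=6 t=23 v=7: → [19,29); WM=22
i=7 t=17 v=9: DROP (t<22-2); WM=22
i=8 t=23 v=9: → [19,29); WM=22
i=9 t=7 v=2: DROP (t<22-2); WM=22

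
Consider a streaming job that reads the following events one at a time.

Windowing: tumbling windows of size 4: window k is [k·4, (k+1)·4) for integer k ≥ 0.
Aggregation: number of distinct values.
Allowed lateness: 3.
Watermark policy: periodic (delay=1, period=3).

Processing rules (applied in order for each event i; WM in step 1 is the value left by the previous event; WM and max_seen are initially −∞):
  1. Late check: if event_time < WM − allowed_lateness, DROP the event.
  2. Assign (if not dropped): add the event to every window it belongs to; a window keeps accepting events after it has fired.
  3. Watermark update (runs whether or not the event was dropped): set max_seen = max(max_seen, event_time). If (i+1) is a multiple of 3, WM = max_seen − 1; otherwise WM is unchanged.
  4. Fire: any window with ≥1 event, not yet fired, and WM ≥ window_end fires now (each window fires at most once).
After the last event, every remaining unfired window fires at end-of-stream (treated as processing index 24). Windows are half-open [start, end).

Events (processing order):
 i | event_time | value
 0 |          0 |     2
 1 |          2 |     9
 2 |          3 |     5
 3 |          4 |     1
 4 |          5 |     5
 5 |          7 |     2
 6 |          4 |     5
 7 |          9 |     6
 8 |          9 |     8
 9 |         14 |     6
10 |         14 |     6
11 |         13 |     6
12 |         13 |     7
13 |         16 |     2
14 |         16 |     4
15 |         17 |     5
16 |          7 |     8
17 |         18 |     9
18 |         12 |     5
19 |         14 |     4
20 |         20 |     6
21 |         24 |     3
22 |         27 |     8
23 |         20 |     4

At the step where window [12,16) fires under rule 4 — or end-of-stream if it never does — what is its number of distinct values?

i=0 t=0 v=2: → [0,4); WM=−∞
i=1 t=2 v=9: → [0,4); WM=−∞
i=2 t=3 v=5: → [0,4); WM=2
i=3 t=4 v=1: → [4,8); WM=2
i=4 t=5 v=5: → [4,8); WM=2
i=5 t=7 v=2: → [4,8); WM=6; [0,4) fires=3
i=6 t=4 v=5: → [4,8); WM=6
i=7 t=9 v=6: → [8,12); WM=6
i=8 t=9 v=8: → [8,12); WM=8; [4,8) fires=3
i=9 t=14 v=6: → [12,16); WM=8
i=10 t=14 v=6: → [12,16); WM=8
i=11 t=13 v=6: → [12,16); WM=13; [8,12) fires=2
i=12 t=13 v=7: → [12,16); WM=13
i=13 t=16 v=2: → [16,20); WM=13
i=14 t=16 v=4: → [16,20); WM=15
i=15 t=17 v=5: → [16,20); WM=15
i=16 t=7 v=8: DROP (t<15-3); WM=15
i=17 t=18 v=9: → [16,20); WM=17; [12,16) fires=2
i=18 t=12 v=5: DROP (t<17-3); WM=17
i=19 t=14 v=4: → [12,16); WM=17
i=20 t=20 v=6: → [20,24); WM=19
i=21 t=24 v=3: → [24,28); WM=19
i=22 t=27 v=8: → [24,28); WM=19
i=23 t=20 v=4: → [20,24); WM=26; [16,20) fires=4 [20,24) fires=2

2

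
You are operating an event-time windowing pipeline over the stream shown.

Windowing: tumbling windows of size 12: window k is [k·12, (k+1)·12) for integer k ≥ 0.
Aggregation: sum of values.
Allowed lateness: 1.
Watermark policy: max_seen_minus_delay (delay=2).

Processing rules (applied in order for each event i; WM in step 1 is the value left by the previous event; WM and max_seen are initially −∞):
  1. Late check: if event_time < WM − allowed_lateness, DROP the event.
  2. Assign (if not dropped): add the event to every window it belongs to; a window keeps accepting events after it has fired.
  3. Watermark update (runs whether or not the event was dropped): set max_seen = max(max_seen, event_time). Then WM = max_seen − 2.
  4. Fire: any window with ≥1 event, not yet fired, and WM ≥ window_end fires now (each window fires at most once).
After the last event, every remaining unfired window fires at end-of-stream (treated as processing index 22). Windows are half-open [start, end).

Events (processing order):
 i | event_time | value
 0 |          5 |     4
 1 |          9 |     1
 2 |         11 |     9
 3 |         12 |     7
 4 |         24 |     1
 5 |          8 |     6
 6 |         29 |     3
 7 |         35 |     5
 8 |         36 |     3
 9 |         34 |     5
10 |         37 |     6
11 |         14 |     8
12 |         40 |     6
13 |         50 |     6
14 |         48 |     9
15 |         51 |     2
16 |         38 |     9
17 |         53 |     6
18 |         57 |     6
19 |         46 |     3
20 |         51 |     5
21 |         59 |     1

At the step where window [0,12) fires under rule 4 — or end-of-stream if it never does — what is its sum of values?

14

i=0 t=5 v=4: → [0,12); WM=3
i=1 t=9 v=1: → [0,12); WM=7
i=2 t=11 v=9: → [0,12); WM=9
i=3 t=12 v=7: → [12,24); WM=10
i=4 t=24 v=1: → [24,36); WM=22; [0,12) fires=14
i=5 t=8 v=6: DROP (t<22-1); WM=22
i=6 t=29 v=3: → [24,36); WM=27; [12,24) fires=7
i=7 t=35 v=5: → [24,36); WM=33
i=8 t=36 v=3: → [36,48); WM=34
i=9 t=34 v=5: → [24,36); WM=34
i=10 t=37 v=6: → [36,48); WM=35
i=11 t=14 v=8: DROP (t<35-1); WM=35
i=12 t=40 v=6: → [36,48); WM=38; [24,36) fires=14
i=13 t=50 v=6: → [48,60); WM=48; [36,48) fires=15
i=14 t=48 v=9: → [48,60); WM=48
i=15 t=51 v=2: → [48,60); WM=49
i=16 t=38 v=9: DROP (t<49-1); WM=49
i=17 t=53 v=6: → [48,60); WM=51
i=18 t=57 v=6: → [48,60); WM=55
i=19 t=46 v=3: DROP (t<55-1); WM=55
i=20 t=51 v=5: DROP (t<55-1); WM=55
i=21 t=59 v=1: → [48,60); WM=57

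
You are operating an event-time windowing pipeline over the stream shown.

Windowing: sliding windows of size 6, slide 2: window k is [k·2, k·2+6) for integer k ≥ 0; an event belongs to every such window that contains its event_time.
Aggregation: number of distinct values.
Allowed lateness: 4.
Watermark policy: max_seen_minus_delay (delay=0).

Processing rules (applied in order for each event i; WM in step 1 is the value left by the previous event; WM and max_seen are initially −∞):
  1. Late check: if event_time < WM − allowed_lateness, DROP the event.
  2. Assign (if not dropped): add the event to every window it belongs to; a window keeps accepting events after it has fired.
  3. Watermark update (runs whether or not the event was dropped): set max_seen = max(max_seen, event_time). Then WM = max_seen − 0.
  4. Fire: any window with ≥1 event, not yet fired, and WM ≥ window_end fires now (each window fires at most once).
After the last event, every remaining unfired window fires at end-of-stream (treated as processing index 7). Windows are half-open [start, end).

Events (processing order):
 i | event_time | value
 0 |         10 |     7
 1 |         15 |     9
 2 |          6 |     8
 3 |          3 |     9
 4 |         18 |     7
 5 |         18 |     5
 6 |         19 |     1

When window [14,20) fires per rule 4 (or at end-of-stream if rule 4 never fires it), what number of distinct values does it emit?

i=0 t=10 v=7: → [10,16),[8,14),[6,12); WM=10
i=1 t=15 v=9: → [14,20),[12,18),[10,16); WM=15; [6,12) fires=1 [8,14) fires=1
i=2 t=6 v=8: DROP (t<15-4); WM=15
i=3 t=3 v=9: DROP (t<15-4); WM=15
i=4 t=18 v=7: → [18,24),[16,22),[14,20); WM=18; [10,16) fires=2 [12,18) fires=1
i=5 t=18 v=5: → [18,24),[16,22),[14,20); WM=18
i=6 t=19 v=1: → [18,24),[16,22),[14,20); WM=19

4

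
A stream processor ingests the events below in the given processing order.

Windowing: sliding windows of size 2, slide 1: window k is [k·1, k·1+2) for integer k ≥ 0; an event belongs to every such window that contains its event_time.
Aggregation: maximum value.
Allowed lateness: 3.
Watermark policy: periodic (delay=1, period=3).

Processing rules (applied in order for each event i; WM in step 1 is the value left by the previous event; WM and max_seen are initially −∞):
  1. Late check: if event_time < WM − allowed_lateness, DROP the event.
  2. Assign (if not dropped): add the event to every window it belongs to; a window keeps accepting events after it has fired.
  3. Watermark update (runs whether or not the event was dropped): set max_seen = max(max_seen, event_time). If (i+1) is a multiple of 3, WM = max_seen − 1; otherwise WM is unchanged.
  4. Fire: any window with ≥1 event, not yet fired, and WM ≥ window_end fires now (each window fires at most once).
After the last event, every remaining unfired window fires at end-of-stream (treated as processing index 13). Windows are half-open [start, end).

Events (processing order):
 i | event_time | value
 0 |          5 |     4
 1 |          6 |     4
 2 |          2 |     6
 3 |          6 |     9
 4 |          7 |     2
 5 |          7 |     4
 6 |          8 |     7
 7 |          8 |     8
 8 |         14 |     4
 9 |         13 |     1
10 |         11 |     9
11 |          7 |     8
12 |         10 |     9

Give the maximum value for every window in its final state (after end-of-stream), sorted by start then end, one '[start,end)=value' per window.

i=0 t=5 v=4: → [5,7),[4,6); WM=−∞
i=1 t=6 v=4: → [6,8),[5,7); WM=−∞
i=2 t=2 v=6: → [2,4),[1,3); WM=5; [1,3) fires=6 [2,4) fires=6
i=3 t=6 v=9: → [6,8),[5,7); WM=5
i=4 t=7 v=2: → [7,9),[6,8); WM=5
i=5 t=7 v=4: → [7,9),[6,8); WM=6; [4,6) fires=4
i=6 t=8 v=7: → [8,10),[7,9); WM=6
i=7 t=8 v=8: → [8,10),[7,9); WM=6
i=8 t=14 v=4: → [14,16),[13,15); WM=13; [5,7) fires=9 [6,8) fires=9 [7,9) fires=8 [8,10) fires=8
i=9 t=13 v=1: → [13,15),[12,14); WM=13
i=10 t=11 v=9: → [11,13),[10,12); WM=13; [10,12) fires=9 [11,13) fires=9
i=11 t=7 v=8: DROP (t<13-3); WM=13
i=12 t=10 v=9: → [10,12),[9,11); WM=13; [9,11) fires=9

[1,3)=6 [2,4)=6 [4,6)=4 [5,7)=9 [6,8)=9 [7,9)=8 [8,10)=8 [9,11)=9 [10,12)=9 [11,13)=9 [12,14)=1 [13,15)=4 [14,16)=4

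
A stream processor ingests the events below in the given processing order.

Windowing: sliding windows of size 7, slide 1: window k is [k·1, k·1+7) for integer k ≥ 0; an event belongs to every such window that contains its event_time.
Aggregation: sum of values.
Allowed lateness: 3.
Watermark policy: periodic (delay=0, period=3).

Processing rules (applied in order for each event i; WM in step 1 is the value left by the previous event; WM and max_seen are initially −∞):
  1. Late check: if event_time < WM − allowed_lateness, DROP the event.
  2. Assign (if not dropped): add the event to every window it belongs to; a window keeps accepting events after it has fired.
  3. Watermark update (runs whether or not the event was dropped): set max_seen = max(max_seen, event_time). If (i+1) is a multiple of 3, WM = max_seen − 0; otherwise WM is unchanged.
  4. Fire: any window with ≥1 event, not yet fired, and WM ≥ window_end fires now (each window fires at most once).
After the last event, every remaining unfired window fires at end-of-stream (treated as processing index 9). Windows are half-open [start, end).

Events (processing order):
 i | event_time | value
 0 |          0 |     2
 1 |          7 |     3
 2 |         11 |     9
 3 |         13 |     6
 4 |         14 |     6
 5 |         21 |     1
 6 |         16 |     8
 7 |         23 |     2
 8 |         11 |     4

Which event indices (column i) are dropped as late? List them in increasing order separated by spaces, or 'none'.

i=0 t=0 v=2: → [0,7); WM=−∞
i=1 t=7 v=3: → [7,14),[6,13),[5,12),[4,11),[3,10),[2,9),[1,8); WM=−∞
i=2 t=11 v=9: → [11,18),[10,17),[9,16),[8,15),[7,14),[6,13),[5,12); WM=11; [0,7) fires=2 [1,8) fires=3 [2,9) fires=3 [3,10) fires=3 [4,11) fires=3
i=3 t=13 v=6: → [13,20),[12,19),[11,18),[10,17),[9,16),[8,15),[7,14); WM=11
i=4 t=14 v=6: → [14,21),[13,20),[12,19),[11,18),[10,17),[9,16),[8,15); WM=11
i=5 t=21 v=1: → [21,28),[20,27),[19,26),[18,25),[17,24),[16,23),[15,22); WM=21; [5,12) fires=12 [6,13) fires=12 [7,14) fires=18 [8,15) fires=21 [9,16) fires=21 [10,17) fires=21 [11,18) fires=21 [12,19) fires=12 [13,20) fires=12 [14,21) fires=6
i=6 t=16 v=8: DROP (t<21-3); WM=21
i=7 t=23 v=2: → [23,30),[22,29),[21,28),[20,27),[19,26),[18,25),[17,24); WM=21
i=8 t=11 v=4: DROP (t<21-3); WM=23; [15,22) fires=1 [16,23) fires=1

6 8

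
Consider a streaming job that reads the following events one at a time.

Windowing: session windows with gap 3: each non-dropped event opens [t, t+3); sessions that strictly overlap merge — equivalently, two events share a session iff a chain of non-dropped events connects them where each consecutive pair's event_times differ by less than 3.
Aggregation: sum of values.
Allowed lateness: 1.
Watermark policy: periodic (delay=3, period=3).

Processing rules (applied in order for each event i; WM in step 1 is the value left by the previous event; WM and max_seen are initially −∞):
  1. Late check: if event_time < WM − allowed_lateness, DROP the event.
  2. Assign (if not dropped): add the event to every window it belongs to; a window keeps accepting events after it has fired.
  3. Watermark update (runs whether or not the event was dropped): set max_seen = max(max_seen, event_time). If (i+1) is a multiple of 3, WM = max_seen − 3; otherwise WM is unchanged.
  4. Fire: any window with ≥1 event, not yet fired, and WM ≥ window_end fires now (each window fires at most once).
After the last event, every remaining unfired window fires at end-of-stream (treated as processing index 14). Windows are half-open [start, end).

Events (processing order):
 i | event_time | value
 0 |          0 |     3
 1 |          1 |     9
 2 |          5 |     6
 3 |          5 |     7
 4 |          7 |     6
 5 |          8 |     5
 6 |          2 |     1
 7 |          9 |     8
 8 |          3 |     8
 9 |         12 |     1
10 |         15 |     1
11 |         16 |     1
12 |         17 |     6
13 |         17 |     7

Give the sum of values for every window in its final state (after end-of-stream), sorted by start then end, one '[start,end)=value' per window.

[0,4)=12 [5,12)=32 [12,15)=1 [15,20)=15

i=0 t=0 v=3: → [0,3); WM=−∞
i=1 t=1 v=9: → [0,4); WM=−∞
i=2 t=5 v=6: → [5,8); WM=2
i=3 t=5 v=7: → [5,8); WM=2
i=4 t=7 v=6: → [5,10); WM=2
i=5 t=8 v=5: → [5,11); WM=5
i=6 t=2 v=1: DROP (t<5-1); WM=5
i=7 t=9 v=8: → [5,12); WM=5
i=8 t=3 v=8: DROP (t<5-1); WM=6
i=9 t=12 v=1: → [12,15); WM=6
i=10 t=15 v=1: → [15,18); WM=6
i=11 t=16 v=1: → [15,19); WM=13
i=12 t=17 v=6: → [15,20); WM=13
i=13 t=17 v=7: → [15,20); WM=13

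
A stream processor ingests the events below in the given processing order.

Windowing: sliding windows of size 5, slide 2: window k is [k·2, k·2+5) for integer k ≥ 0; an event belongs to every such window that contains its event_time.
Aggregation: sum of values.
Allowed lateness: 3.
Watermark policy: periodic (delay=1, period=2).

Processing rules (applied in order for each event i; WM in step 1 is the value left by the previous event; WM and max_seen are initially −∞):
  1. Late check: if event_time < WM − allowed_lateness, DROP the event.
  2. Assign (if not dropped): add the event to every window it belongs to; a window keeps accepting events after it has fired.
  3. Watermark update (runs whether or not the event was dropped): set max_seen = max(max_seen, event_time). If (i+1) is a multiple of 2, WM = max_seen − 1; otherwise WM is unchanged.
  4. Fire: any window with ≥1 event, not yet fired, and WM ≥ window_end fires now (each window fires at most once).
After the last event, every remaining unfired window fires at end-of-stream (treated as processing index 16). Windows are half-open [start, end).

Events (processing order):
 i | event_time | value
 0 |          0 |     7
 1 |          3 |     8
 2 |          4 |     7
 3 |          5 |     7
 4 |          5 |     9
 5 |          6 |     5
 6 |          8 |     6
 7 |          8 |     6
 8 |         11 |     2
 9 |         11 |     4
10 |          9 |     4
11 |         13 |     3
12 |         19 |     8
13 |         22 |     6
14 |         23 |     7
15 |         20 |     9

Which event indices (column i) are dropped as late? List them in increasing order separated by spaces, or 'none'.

none

i=0 t=0 v=7: → [0,5); WM=−∞
i=1 t=3 v=8: → [2,7),[0,5); WM=2
i=2 t=4 v=7: → [4,9),[2,7),[0,5); WM=2
i=3 t=5 v=7: → [4,9),[2,7); WM=4
i=4 t=5 v=9: → [4,9),[2,7); WM=4
i=5 t=6 v=5: → [6,11),[4,9),[2,7); WM=5; [0,5) fires=22
i=6 t=8 v=6: → [8,13),[6,11),[4,9); WM=5
i=7 t=8 v=6: → [8,13),[6,11),[4,9); WM=7; [2,7) fires=36
i=8 t=11 v=2: → [10,15),[8,13); WM=7
i=9 t=11 v=4: → [10,15),[8,13); WM=10; [4,9) fires=40
i=10 t=9 v=4: → [8,13),[6,11); WM=10
i=11 t=13 v=3: → [12,17),[10,15); WM=12; [6,11) fires=21
i=12 t=19 v=8: → [18,23),[16,21); WM=12
i=13 t=22 v=6: → [22,27),[20,25),[18,23); WM=21; [8,13) fires=22 [10,15) fires=9 [12,17) fires=3 [16,21) fires=8
i=14 t=23 v=7: → [22,27),[20,25); WM=21
i=15 t=20 v=9: → [20,25),[18,23),[16,21); WM=22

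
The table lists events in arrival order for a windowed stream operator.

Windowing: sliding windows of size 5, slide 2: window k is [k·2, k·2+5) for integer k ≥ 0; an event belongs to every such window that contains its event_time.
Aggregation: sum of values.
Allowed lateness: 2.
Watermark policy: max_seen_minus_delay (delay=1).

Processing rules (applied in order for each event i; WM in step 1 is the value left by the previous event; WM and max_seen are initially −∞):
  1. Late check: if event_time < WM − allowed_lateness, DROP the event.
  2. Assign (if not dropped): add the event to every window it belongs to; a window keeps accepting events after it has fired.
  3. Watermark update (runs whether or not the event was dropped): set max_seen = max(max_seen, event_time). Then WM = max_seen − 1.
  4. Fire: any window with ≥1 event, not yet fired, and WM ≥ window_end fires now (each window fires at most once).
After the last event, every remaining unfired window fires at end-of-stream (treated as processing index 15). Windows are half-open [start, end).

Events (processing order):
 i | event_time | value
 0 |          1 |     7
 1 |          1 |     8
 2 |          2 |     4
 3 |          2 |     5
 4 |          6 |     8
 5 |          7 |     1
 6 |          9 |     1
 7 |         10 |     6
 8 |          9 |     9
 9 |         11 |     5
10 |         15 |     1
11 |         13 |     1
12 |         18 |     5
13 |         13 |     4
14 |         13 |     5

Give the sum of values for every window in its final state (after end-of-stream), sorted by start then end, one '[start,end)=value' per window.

[0,5)=24 [2,7)=17 [4,9)=9 [6,11)=25 [8,13)=21 [10,15)=12 [12,17)=2 [14,19)=6 [16,21)=5 [18,23)=5

i=0 t=1 v=7: → [0,5); WM=0
i=1 t=1 v=8: → [0,5); WM=0
i=2 t=2 v=4: → [2,7),[0,5); WM=1
i=3 t=2 v=5: → [2,7),[0,5); WM=1
i=4 t=6 v=8: → [6,11),[4,9),[2,7); WM=5; [0,5) fires=24
i=5 t=7 v=1: → [6,11),[4,9); WM=6
i=6 t=9 v=1: → [8,13),[6,11); WM=8; [2,7) fires=17
i=7 t=10 v=6: → [10,15),[8,13),[6,11); WM=9; [4,9) fires=9
i=8 t=9 v=9: → [8,13),[6,11); WM=9
i=9 t=11 v=5: → [10,15),[8,13); WM=10
i=10 t=15 v=1: → [14,19),[12,17); WM=14; [6,11) fires=25 [8,13) fires=21
i=11 t=13 v=1: → [12,17),[10,15); WM=14
i=12 t=18 v=5: → [18,23),[16,21),[14,19); WM=17; [10,15) fires=12 [12,17) fires=2
i=13 t=13 v=4: DROP (t<17-2); WM=17
i=14 t=13 v=5: DROP (t<17-2); WM=17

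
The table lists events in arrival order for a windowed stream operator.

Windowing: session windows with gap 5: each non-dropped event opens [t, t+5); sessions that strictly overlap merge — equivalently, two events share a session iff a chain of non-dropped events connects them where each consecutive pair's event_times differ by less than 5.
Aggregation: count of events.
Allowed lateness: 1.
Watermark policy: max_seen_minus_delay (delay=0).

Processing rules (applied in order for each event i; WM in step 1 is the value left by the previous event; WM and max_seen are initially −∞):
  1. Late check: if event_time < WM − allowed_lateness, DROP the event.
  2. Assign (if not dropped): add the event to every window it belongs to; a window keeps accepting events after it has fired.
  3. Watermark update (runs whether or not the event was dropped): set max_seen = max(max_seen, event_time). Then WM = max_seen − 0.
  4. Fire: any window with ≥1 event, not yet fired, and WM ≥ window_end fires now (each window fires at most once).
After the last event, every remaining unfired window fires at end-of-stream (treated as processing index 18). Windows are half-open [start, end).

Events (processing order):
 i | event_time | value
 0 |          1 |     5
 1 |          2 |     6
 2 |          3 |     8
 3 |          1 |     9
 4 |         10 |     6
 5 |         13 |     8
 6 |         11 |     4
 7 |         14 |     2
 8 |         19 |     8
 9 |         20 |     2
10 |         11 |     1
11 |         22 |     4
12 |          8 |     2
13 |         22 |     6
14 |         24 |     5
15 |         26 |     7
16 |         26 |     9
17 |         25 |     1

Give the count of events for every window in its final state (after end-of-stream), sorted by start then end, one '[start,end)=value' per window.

[1,8)=3 [10,19)=3 [19,31)=8

i=0 t=1 v=5: → [1,6); WM=1
i=1 t=2 v=6: → [1,7); WM=2
i=2 t=3 v=8: → [1,8); WM=3
i=3 t=1 v=9: DROP (t<3-1); WM=3
i=4 t=10 v=6: → [10,15); WM=10
i=5 t=13 v=8: → [10,18); WM=13
i=6 t=11 v=4: DROP (t<13-1); WM=13
i=7 t=14 v=2: → [10,19); WM=14
i=8 t=19 v=8: → [19,24); WM=19
i=9 t=20 v=2: → [19,25); WM=20
i=10 t=11 v=1: DROP (t<20-1); WM=20
i=11 t=22 v=4: → [19,27); WM=22
i=12 t=8 v=2: DROP (t<22-1); WM=22
i=13 t=22 v=6: → [19,27); WM=22
i=14 t=24 v=5: → [19,29); WM=24
i=15 t=26 v=7: → [19,31); WM=26
i=16 t=26 v=9: → [19,31); WM=26
i=17 t=25 v=1: → [19,31); WM=26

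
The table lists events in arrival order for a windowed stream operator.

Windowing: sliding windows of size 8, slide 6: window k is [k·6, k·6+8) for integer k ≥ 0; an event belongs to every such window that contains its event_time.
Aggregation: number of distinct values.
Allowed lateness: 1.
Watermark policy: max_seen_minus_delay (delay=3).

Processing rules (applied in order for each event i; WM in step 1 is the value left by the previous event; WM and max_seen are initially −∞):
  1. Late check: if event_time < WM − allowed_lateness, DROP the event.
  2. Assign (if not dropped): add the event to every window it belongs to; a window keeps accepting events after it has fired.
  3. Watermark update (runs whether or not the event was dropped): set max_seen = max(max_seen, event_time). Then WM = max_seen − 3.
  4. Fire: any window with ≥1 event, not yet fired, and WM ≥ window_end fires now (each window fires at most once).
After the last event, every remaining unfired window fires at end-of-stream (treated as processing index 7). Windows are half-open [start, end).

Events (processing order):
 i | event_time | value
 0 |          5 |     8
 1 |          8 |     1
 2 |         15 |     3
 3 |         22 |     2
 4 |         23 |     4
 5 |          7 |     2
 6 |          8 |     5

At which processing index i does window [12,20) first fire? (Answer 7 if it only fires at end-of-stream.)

4

i=0 t=5 v=8: → [0,8); WM=2
i=1 t=8 v=1: → [6,14); WM=5
i=2 t=15 v=3: → [12,20); WM=12; [0,8) fires=1
i=3 t=22 v=2: → [18,26); WM=19; [6,14) fires=1
i=4 t=23 v=4: → [18,26); WM=20; [12,20) fires=1
i=5 t=7 v=2: DROP (t<20-1); WM=20
i=6 t=8 v=5: DROP (t<20-1); WM=20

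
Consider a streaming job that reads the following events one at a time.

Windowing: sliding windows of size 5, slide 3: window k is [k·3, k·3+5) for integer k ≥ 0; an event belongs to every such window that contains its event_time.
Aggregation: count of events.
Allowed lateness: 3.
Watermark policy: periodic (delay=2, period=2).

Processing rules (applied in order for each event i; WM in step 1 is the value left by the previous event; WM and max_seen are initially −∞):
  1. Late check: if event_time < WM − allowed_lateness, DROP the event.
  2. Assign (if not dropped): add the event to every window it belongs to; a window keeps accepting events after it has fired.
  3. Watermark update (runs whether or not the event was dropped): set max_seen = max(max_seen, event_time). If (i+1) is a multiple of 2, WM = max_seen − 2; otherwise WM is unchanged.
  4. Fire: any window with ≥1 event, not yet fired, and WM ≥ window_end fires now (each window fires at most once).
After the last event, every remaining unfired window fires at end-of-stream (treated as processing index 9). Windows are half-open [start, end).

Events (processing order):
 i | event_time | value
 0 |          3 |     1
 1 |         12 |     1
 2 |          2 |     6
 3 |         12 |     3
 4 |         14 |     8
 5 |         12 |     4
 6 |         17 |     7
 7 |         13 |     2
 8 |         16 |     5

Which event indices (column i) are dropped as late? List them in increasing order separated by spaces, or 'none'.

2

i=0 t=3 v=1: → [3,8),[0,5); WM=−∞
i=1 t=12 v=1: → [12,17),[9,14); WM=10; [0,5) fires=1 [3,8) fires=1
i=2 t=2 v=6: DROP (t<10-3); WM=10
i=3 t=12 v=3: → [12,17),[9,14); WM=10
i=4 t=14 v=8: → [12,17); WM=10
i=5 t=12 v=4: → [12,17),[9,14); WM=12
i=6 t=17 v=7: → [15,20); WM=12
i=7 t=13 v=2: → [12,17),[9,14); WM=15; [9,14) fires=4
i=8 t=16 v=5: → [15,20),[12,17); WM=15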